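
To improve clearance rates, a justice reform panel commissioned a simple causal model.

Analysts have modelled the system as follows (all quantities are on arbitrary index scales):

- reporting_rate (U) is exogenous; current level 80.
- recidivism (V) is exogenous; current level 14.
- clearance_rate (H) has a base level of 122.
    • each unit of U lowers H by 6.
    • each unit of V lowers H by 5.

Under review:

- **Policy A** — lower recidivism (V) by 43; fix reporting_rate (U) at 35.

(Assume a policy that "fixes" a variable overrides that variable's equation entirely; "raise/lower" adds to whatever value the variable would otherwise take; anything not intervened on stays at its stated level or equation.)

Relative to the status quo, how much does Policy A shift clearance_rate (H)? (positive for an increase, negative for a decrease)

485

Baseline:
  U = 80
  V = 14
  H = 122 − 6·80 − 5·14 = -428
Policy A (V − 43, U := 35):
  U = 35
  V = 14 − 43 = -29
  H = 122 − 6·35 − 5·(-29) = 57
Change in H: 57 − (-428) = 485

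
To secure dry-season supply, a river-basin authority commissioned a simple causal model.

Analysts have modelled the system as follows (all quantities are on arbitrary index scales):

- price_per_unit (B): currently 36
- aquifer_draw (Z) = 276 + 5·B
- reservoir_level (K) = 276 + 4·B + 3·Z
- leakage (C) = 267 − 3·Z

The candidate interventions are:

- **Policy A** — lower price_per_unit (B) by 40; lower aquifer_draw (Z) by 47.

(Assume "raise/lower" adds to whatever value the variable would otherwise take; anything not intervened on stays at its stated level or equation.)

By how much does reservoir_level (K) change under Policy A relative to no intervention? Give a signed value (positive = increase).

-901

Baseline:
  B = 36
  Z = 276 + 5·36 = 456
  K = 276 + 4·36 + 3·456 = 1788
Policy A (B − 40, Z − 47):
  B = 36 − 40 = -4
  Z = 276 + 5·(-4) (−47 from intervention) = 209
  K = 276 + 4·(-4) + 3·209 = 887
Change in K: 887 − 1788 = -901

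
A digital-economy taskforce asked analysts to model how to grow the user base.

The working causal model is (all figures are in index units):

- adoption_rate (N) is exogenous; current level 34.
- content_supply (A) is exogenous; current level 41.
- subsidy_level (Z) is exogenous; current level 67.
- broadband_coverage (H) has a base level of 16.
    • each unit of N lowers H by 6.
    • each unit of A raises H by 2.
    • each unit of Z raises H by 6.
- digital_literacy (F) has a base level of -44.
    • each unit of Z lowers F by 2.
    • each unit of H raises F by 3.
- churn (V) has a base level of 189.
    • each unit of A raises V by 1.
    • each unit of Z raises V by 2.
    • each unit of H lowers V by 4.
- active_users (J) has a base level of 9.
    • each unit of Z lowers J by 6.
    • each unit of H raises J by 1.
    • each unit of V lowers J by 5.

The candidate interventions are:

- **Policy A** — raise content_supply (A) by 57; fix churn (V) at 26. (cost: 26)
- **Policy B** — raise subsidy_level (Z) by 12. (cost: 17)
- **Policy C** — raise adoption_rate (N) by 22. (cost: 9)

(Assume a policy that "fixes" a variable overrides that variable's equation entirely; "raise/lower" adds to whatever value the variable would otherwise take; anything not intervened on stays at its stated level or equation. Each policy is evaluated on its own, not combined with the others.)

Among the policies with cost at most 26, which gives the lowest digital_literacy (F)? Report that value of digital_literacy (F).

Policy A (A + 57, V := 26):
  N = 34
  A = 41 + 57 = 98
  Z = 67
  H = 16 − 6·34 + 2·98 + 6·67 = 410
  F = -44 − 2·67 + 3·410 = 1052
Policy B (Z + 12):
  N = 34
  A = 41
  Z = 67 + 12 = 79
  H = 16 − 6·34 + 2·41 + 6·79 = 368
  F = -44 − 2·79 + 3·368 = 902
Policy C (N + 22):
  N = 34 + 22 = 56
  A = 41
  Z = 67
  H = 16 − 6·56 + 2·41 + 6·67 = 164
  F = -44 − 2·67 + 3·164 = 314
Comparing — Policy A: F=1052, Policy B: F=902, Policy C: F=314. Lowest is 314 (Policy C).

314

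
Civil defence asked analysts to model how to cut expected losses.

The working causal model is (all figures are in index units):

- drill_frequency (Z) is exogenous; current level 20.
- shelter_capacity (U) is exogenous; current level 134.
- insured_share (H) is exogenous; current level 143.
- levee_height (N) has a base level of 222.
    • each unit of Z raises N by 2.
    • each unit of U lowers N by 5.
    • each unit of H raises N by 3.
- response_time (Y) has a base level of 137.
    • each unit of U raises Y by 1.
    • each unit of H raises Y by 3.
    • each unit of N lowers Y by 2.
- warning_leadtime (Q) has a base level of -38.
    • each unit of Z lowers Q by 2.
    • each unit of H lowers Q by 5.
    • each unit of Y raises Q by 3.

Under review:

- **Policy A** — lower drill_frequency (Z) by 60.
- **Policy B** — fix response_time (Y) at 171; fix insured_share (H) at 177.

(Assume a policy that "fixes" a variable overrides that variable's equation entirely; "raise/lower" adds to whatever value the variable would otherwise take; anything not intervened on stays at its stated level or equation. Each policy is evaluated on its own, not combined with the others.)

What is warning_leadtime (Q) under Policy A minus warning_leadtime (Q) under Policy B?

2471

Policy A (Z − 60):
  Z = 20 − 60 = -40
  U = 134
  H = 143
  N = 222 + 2·(-40) − 5·134 + 3·143 = -99
  Y = 137 + 134 + 3·143 − 2·(-99) = 898
  Q = -38 − 2·(-40) − 5·143 + 3·898 = 2021
Policy B (Y := 171, H := 177):
  Z = 20
  U = 134
  H = 177
  N = 222 + 2·20 − 5·134 + 3·177 = 123
  Y = 171
  Q = -38 − 2·20 − 5·177 + 3·171 = -450
Q: 2021 − (-450) = 2471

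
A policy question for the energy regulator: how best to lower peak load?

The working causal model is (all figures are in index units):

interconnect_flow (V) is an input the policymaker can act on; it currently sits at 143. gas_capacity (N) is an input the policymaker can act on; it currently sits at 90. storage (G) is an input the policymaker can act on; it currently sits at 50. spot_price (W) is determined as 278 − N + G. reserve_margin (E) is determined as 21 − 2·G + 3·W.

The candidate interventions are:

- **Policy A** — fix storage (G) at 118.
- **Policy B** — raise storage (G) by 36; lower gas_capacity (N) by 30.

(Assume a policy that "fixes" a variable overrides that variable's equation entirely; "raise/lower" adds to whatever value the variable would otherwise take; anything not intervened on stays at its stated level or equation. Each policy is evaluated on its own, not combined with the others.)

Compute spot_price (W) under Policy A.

Policy A (G := 118):
  N = 90
  G = 118
  W = 278 − 90 + 118 = 306

306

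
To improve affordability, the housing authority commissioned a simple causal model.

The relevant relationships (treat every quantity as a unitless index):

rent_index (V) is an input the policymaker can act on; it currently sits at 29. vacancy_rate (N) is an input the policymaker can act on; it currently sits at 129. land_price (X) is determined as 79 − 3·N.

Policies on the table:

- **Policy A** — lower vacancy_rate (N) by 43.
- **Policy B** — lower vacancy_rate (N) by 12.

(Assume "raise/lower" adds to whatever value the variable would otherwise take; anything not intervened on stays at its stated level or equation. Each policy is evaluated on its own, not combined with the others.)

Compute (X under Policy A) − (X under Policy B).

Policy A (N − 43):
  N = 129 − 43 = 86
  X = 79 − 3·86 = -179
Policy B (N − 12):
  N = 129 − 12 = 117
  X = 79 − 3·117 = -272
X: -179 − (-272) = 93

93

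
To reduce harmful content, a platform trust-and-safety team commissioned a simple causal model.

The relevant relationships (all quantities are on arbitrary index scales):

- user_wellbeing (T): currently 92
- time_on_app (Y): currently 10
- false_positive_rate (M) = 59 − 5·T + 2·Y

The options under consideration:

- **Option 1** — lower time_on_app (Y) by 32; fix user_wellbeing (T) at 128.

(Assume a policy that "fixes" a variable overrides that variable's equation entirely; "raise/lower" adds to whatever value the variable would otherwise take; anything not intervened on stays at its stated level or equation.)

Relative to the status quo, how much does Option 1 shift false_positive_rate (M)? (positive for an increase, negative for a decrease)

Baseline:
  T = 92
  Y = 10
  M = 59 − 5·92 + 2·10 = -381
Option 1 (Y − 32, T := 128):
  T = 128
  Y = 10 − 32 = -22
  M = 59 − 5·128 + 2·(-22) = -625
Change in M: -625 − (-381) = -244

-244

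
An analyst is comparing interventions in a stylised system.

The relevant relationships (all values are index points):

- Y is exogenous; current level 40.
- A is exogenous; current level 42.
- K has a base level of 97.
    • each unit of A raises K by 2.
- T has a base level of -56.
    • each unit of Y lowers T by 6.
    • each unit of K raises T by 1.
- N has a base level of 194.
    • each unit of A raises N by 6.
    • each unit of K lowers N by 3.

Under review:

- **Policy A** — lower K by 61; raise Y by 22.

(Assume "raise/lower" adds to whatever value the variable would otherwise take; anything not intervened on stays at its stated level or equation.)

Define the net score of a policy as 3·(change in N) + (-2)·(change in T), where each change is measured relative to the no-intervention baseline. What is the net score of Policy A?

Baseline:
  Y = 40
  A = 42
  K = 97 + 2·42 = 181
  T = -56 − 6·40 + 181 = -115
  N = 194 + 6·42 − 3·181 = -97
Policy A (K − 61, Y + 22):
  Y = 40 + 22 = 62
  A = 42
  K = 97 + 2·42 (−61 from intervention) = 120
  T = -56 − 6·62 + 120 = -308
  N = 194 + 6·42 − 3·120 = 86
ΔN = 86 − (-97) = 183; ΔT = -308 − (-115) = -193
Score = 3·183 + (-2)·(-193) = 935

935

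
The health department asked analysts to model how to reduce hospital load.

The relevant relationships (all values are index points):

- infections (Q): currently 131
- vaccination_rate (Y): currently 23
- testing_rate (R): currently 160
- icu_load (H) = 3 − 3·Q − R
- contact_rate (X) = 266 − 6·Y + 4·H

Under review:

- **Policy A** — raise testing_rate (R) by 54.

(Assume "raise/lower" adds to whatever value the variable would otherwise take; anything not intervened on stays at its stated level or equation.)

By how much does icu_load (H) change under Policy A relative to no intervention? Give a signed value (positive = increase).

-54

Baseline:
  Q = 131
  R = 160
  H = 3 − 3·131 − 160 = -550
Policy A (R + 54):
  Q = 131
  R = 160 + 54 = 214
  H = 3 − 3·131 − 214 = -604
Change in H: -604 − (-550) = -54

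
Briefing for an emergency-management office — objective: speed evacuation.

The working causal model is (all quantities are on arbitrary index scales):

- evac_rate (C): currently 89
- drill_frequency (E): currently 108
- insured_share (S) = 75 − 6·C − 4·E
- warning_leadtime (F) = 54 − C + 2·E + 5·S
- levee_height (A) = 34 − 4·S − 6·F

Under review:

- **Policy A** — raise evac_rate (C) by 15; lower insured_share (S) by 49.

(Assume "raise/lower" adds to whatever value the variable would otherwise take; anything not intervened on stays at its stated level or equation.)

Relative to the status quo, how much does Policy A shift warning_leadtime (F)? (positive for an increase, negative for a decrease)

Baseline:
  C = 89
  E = 108
  S = 75 − 6·89 − 4·108 = -891
  F = 54 − 89 + 2·108 + 5·(-891) = -4274
Policy A (C + 15, S − 49):
  C = 89 + 15 = 104
  E = 108
  S = 75 − 6·104 − 4·108 (−49 from intervention) = -1030
  F = 54 − 104 + 2·108 + 5·(-1030) = -4984
Change in F: -4984 − (-4274) = -710

-710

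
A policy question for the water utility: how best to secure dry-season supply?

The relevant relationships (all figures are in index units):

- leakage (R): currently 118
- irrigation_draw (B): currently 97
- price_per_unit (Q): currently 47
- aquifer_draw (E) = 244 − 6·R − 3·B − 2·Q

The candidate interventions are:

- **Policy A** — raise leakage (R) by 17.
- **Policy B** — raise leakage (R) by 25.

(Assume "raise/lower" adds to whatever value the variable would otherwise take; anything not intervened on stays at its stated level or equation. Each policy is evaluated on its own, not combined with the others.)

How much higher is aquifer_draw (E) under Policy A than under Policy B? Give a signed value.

Policy A (R + 17):
  R = 118 + 17 = 135
  B = 97
  Q = 47
  E = 244 − 6·135 − 3·97 − 2·47 = -951
Policy B (R + 25):
  R = 118 + 25 = 143
  B = 97
  Q = 47
  E = 244 − 6·143 − 3·97 − 2·47 = -999
E: -951 − (-999) = 48

48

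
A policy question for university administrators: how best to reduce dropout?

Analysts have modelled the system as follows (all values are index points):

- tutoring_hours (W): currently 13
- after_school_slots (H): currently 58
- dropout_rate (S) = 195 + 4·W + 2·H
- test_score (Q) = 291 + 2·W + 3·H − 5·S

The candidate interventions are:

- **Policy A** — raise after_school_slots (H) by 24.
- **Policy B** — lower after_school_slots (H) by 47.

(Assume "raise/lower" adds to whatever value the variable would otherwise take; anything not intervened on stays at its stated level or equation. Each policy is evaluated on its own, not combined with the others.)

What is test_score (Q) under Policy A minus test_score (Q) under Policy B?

Policy A (H + 24):
  W = 13
  H = 58 + 24 = 82
  S = 195 + 4·13 + 2·82 = 411
  Q = 291 + 2·13 + 3·82 − 5·411 = -1492
Policy B (H − 47):
  W = 13
  H = 58 − 47 = 11
  S = 195 + 4·13 + 2·11 = 269
  Q = 291 + 2·13 + 3·11 − 5·269 = -995
Q: -1492 − (-995) = -497

-497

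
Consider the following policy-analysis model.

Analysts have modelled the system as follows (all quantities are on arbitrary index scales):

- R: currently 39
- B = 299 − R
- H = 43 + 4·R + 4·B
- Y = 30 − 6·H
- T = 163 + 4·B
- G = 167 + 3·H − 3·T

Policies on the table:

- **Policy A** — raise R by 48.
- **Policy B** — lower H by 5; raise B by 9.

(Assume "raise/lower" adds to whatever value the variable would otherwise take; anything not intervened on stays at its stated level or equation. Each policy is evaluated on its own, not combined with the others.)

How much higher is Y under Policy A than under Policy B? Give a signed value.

186

Policy A (R + 48):
  R = 39 + 48 = 87
  B = 299 − 87 = 212
  H = 43 + 4·87 + 4·212 = 1239
  Y = 30 − 6·1239 = -7404
Policy B (H − 5, B + 9):
  R = 39
  B = 299 − 39 (+9 from intervention) = 269
  H = 43 + 4·39 + 4·269 (−5 from intervention) = 1270
  Y = 30 − 6·1270 = -7590
Y: -7404 − (-7590) = 186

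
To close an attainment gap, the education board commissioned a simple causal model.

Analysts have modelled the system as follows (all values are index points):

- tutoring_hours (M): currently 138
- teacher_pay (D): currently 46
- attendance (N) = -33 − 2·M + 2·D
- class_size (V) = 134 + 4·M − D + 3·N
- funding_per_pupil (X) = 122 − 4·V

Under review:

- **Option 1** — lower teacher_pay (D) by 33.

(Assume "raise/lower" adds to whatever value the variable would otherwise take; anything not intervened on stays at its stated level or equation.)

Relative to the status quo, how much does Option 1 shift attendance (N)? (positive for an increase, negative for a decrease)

-66

Baseline:
  M = 138
  D = 46
  N = -33 − 2·138 + 2·46 = -217
Option 1 (D − 33):
  M = 138
  D = 46 − 33 = 13
  N = -33 − 2·138 + 2·13 = -283
Change in N: -283 − (-217) = -66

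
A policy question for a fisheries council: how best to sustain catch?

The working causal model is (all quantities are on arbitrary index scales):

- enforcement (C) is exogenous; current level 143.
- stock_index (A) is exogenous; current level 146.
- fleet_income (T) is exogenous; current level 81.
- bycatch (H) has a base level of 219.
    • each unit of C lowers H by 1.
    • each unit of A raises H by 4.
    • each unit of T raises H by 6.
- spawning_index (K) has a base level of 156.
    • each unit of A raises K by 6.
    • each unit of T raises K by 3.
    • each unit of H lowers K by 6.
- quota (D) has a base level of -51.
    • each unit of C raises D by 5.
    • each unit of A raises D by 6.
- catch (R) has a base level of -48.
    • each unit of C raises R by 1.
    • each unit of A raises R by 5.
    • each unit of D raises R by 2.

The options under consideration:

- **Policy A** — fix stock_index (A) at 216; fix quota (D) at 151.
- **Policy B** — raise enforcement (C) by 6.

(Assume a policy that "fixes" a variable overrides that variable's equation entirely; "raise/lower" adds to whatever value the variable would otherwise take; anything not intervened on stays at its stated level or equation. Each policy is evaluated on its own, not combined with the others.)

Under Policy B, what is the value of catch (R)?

3971

Policy B (C + 6):
  C = 143 + 6 = 149
  A = 146
  D = -51 + 5·149 + 6·146 = 1570
  R = -48 + 149 + 5·146 + 2·1570 = 3971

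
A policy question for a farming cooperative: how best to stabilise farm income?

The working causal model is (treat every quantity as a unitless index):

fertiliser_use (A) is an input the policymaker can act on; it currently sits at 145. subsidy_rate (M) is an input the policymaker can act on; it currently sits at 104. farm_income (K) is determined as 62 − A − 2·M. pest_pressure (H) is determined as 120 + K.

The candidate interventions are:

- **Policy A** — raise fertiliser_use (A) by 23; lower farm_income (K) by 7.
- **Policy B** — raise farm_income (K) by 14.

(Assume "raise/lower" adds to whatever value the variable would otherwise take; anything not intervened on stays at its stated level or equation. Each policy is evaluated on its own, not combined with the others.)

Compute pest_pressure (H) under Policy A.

-201

Policy A (A + 23, K − 7):
  A = 145 + 23 = 168
  M = 104
  K = 62 − 168 − 2·104 (−7 from intervention) = -321
  H = 120 + (-321) = -201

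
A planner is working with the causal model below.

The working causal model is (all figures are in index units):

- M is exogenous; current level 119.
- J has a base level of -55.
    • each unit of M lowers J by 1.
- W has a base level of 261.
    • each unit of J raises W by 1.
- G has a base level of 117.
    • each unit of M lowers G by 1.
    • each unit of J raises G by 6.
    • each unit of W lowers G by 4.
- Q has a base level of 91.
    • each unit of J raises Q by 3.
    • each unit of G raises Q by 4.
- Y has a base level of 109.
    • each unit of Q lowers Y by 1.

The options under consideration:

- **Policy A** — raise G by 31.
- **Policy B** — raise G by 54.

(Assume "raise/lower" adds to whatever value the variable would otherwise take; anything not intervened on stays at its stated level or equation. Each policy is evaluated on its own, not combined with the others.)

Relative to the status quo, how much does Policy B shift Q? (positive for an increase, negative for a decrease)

216

Baseline:
  M = 119
  J = -55 − 119 = -174
  W = 261 + (-174) = 87
  G = 117 − 119 + 6·(-174) − 4·87 = -1394
  Q = 91 + 3·(-174) + 4·(-1394) = -6007
Policy B (G + 54):
  M = 119
  J = -55 − 119 = -174
  W = 261 + (-174) = 87
  G = 117 − 119 + 6·(-174) − 4·87 (+54 from intervention) = -1340
  Q = 91 + 3·(-174) + 4·(-1340) = -5791
Change in Q: -5791 − (-6007) = 216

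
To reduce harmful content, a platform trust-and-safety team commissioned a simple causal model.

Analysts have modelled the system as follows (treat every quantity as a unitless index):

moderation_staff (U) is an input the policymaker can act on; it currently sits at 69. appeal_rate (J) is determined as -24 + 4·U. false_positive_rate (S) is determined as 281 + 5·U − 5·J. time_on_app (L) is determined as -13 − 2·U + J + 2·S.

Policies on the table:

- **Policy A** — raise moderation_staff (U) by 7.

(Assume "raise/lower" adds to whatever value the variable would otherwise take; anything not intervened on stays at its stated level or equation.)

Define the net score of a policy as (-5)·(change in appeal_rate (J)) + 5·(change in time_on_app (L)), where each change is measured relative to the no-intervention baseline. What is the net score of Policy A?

-1120

Baseline:
  U = 69
  J = -24 + 4·69 = 252
  S = 281 + 5·69 − 5·252 = -634
  L = -13 − 2·69 + 252 + 2·(-634) = -1167
Policy A (U + 7):
  U = 69 + 7 = 76
  J = -24 + 4·76 = 280
  S = 281 + 5·76 − 5·280 = -739
  L = -13 − 2·76 + 280 + 2·(-739) = -1363
ΔJ = 280 − 252 = 28; ΔL = -1363 − (-1167) = -196
Score = (-5)·28 + 5·(-196) = -1120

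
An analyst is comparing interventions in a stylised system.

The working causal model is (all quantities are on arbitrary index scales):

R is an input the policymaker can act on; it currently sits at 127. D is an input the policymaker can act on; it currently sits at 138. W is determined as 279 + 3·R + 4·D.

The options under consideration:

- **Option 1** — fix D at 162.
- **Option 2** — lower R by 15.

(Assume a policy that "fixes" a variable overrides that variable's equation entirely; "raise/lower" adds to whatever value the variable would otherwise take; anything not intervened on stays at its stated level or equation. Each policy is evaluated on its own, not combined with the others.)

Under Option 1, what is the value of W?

1308

Option 1 (D := 162):
  R = 127
  D = 162
  W = 279 + 3·127 + 4·162 = 1308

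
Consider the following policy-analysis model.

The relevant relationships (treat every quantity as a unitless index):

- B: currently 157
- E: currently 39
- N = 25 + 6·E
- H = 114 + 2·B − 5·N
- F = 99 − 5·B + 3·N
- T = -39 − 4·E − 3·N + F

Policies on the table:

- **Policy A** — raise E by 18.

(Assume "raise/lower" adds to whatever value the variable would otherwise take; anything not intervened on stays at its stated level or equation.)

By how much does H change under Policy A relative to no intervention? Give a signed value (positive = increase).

Baseline:
  B = 157
  E = 39
  N = 25 + 6·39 = 259
  H = 114 + 2·157 − 5·259 = -867
Policy A (E + 18):
  B = 157
  E = 39 + 18 = 57
  N = 25 + 6·57 = 367
  H = 114 + 2·157 − 5·367 = -1407
Change in H: -1407 − (-867) = -540

-540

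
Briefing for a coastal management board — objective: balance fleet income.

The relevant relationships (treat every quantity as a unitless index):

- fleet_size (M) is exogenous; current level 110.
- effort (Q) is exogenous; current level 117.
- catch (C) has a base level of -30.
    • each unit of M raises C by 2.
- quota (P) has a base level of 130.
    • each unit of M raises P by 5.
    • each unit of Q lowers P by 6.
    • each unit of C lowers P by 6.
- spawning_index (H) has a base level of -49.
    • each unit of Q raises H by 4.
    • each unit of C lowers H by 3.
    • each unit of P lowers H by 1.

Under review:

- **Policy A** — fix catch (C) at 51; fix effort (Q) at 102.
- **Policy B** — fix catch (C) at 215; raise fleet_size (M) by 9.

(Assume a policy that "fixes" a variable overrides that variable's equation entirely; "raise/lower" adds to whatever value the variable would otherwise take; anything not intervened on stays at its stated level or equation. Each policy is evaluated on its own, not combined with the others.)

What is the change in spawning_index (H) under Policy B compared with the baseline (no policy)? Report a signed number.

30

Baseline:
  M = 110
  Q = 117
  C = -30 + 2·110 = 190
  P = 130 + 5·110 − 6·117 − 6·190 = -1162
  H = -49 + 4·117 − 3·190 − (-1162) = 1011
Policy B (C := 215, M + 9):
  M = 110 + 9 = 119
  Q = 117
  C = 215
  P = 130 + 5·119 − 6·117 − 6·215 = -1267
  H = -49 + 4·117 − 3·215 − (-1267) = 1041
Change in H: 1041 − 1011 = 30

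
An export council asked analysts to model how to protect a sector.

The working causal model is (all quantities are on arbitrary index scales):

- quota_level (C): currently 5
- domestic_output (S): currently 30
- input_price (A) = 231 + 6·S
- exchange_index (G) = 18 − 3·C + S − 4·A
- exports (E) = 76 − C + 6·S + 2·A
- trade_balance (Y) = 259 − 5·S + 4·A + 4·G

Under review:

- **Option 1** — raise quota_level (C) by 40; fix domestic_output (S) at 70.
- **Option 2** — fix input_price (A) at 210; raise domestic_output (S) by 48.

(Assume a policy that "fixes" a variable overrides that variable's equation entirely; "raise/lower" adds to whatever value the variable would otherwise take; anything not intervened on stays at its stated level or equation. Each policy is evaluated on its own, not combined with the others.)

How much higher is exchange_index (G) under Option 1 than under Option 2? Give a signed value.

-1892

Option 1 (C + 40, S := 70):
  C = 5 + 40 = 45
  S = 70
  A = 231 + 6·70 = 651
  G = 18 − 3·45 + 70 − 4·651 = -2651
Option 2 (A := 210, S + 48):
  C = 5
  S = 30 + 48 = 78
  A = 210
  G = 18 − 3·5 + 78 − 4·210 = -759
G: -2651 − (-759) = -1892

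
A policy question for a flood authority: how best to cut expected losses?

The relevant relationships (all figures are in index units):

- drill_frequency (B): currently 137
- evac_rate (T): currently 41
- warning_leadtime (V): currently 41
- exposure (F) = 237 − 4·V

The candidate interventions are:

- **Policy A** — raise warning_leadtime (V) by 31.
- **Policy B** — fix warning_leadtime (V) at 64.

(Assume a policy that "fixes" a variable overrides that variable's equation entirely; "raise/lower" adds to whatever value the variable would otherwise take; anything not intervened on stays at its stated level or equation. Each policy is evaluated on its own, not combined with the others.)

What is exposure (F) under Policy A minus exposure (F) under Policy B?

-32

Policy A (V + 31):
  V = 41 + 31 = 72
  F = 237 − 4·72 = -51
Policy B (V := 64):
  V = 64
  F = 237 − 4·64 = -19
F: -51 − (-19) = -32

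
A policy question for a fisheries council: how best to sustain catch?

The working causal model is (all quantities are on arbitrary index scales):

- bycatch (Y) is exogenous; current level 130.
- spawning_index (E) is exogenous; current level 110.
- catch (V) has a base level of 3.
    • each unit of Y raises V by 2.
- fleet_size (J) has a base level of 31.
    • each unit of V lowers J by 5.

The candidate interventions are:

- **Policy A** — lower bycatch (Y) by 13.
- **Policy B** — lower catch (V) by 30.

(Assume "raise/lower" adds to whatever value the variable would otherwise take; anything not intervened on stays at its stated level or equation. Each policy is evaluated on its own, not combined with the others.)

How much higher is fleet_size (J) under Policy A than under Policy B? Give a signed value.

-20

Policy A (Y − 13):
  Y = 130 − 13 = 117
  V = 3 + 2·117 = 237
  J = 31 − 5·237 = -1154
Policy B (V − 30):
  Y = 130
  V = 3 + 2·130 (−30 from intervention) = 233
  J = 31 − 5·233 = -1134
J: -1154 − (-1134) = -20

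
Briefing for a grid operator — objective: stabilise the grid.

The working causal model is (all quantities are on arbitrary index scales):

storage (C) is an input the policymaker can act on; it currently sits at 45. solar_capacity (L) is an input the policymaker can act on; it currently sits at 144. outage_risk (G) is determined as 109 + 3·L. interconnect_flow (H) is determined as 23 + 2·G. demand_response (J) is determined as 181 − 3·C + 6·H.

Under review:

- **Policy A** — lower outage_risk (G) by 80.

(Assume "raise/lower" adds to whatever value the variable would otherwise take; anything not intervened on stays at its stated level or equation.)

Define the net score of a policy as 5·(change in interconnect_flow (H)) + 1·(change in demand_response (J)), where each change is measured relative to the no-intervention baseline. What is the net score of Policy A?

Baseline:
  C = 45
  L = 144
  G = 109 + 3·144 = 541
  H = 23 + 2·541 = 1105
  J = 181 − 3·45 + 6·1105 = 6676
Policy A (G − 80):
  C = 45
  L = 144
  G = 109 + 3·144 (−80 from intervention) = 461
  H = 23 + 2·461 = 945
  J = 181 − 3·45 + 6·945 = 5716
ΔH = 945 − 1105 = -160; ΔJ = 5716 − 6676 = -960
Score = 5·(-160) + 1·(-960) = -1760

-1760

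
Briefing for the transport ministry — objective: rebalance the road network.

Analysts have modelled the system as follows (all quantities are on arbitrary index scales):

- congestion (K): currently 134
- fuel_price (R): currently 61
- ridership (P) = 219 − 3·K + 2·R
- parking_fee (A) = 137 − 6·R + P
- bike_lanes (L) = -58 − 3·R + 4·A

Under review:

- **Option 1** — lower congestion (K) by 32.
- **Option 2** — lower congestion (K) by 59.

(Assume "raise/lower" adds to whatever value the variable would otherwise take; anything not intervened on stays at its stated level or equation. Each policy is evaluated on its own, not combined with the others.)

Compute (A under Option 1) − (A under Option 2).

Option 1 (K − 32):
  K = 134 − 32 = 102
  R = 61
  P = 219 − 3·102 + 2·61 = 35
  A = 137 − 6·61 + 35 = -194
Option 2 (K − 59):
  K = 134 − 59 = 75
  R = 61
  P = 219 − 3·75 + 2·61 = 116
  A = 137 − 6·61 + 116 = -113
A: -194 − (-113) = -81

-81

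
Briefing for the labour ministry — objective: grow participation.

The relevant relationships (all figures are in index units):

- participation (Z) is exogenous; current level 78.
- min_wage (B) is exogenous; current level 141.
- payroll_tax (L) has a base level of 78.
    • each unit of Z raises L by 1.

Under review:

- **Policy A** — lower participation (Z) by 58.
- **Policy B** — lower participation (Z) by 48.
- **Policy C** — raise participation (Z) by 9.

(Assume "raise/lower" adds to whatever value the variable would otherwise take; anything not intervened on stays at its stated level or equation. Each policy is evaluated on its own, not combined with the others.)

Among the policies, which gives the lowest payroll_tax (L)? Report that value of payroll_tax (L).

98

Policy A (Z − 58):
  Z = 78 − 58 = 20
  L = 78 + 20 = 98
Policy B (Z − 48):
  Z = 78 − 48 = 30
  L = 78 + 30 = 108
Policy C (Z + 9):
  Z = 78 + 9 = 87
  L = 78 + 87 = 165
Comparing — Policy A: L=98, Policy B: L=108, Policy C: L=165. Lowest is 98 (Policy A).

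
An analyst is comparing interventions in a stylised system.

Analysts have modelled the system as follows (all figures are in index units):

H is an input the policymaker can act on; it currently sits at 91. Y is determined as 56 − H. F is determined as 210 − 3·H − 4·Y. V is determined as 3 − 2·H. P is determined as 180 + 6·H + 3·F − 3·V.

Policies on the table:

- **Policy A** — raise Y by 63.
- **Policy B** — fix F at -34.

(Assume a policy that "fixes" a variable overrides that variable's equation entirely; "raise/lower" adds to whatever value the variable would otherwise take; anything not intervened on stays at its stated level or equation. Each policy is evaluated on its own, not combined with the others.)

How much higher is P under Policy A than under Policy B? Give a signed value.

-423

Policy A (Y + 63):
  H = 91
  Y = 56 − 91 (+63 from intervention) = 28
  F = 210 − 3·91 − 4·28 = -175
  V = 3 − 2·91 = -179
  P = 180 + 6·91 + 3·(-175) − 3·(-179) = 738
Policy B (F := -34):
  H = 91
  Y = 56 − 91 = -35
  F = -34
  V = 3 − 2·91 = -179
  P = 180 + 6·91 + 3·(-34) − 3·(-179) = 1161
P: 738 − 1161 = -423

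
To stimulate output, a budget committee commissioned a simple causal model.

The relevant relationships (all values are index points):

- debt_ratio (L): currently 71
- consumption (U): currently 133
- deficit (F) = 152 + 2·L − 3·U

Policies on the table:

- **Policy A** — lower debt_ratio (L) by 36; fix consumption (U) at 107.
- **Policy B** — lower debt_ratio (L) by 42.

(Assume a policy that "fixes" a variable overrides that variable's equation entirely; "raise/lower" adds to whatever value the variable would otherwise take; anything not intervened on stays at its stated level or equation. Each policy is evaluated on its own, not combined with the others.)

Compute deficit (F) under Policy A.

Policy A (L − 36, U := 107):
  L = 71 − 36 = 35
  U = 107
  F = 152 + 2·35 − 3·107 = -99

-99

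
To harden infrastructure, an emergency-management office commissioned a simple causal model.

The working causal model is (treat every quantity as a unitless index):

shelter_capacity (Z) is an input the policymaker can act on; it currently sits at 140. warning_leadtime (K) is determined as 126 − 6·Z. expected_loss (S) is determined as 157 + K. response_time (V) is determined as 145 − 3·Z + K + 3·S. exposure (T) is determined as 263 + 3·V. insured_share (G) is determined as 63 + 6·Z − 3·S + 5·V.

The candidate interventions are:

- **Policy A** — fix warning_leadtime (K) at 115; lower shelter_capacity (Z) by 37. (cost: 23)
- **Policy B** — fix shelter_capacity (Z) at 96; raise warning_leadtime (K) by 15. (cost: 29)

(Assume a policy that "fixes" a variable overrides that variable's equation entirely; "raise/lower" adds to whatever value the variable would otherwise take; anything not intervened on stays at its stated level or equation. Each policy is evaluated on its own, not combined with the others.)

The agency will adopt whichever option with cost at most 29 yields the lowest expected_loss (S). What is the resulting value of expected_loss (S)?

Policy A (K := 115, Z − 37):
  Z = 140 − 37 = 103
  K = 115
  S = 157 + 115 = 272
Policy B (Z := 96, K + 15):
  Z = 96
  K = 126 − 6·96 (+15 from intervention) = -435
  S = 157 + (-435) = -278
Comparing — Policy A: S=272, Policy B: S=-278. Lowest is -278 (Policy B).

-278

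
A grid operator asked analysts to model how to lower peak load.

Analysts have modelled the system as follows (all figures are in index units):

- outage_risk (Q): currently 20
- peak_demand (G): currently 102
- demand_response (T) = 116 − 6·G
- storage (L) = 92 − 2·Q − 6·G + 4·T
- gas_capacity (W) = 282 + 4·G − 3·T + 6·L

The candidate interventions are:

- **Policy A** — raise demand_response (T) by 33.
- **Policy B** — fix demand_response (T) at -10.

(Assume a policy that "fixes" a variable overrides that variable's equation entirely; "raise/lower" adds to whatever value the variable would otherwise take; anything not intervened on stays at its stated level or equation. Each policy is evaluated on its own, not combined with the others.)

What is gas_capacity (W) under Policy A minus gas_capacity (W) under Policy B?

-9513

Policy A (T + 33):
  Q = 20
  G = 102
  T = 116 − 6·102 (+33 from intervention) = -463
  L = 92 − 2·20 − 6·102 + 4·(-463) = -2412
  W = 282 + 4·102 − 3·(-463) + 6·(-2412) = -12393
Policy B (T := -10):
  Q = 20
  G = 102
  T = -10
  L = 92 − 2·20 − 6·102 + 4·(-10) = -600
  W = 282 + 4·102 − 3·(-10) + 6·(-600) = -2880
W: -12393 − (-2880) = -9513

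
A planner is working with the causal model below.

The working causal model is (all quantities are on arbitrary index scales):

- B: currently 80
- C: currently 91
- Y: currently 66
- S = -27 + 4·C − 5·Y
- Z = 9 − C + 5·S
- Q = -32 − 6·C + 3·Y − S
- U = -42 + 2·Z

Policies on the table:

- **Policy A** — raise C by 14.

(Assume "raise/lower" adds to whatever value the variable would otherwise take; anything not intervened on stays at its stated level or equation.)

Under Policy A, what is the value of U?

Policy A (C + 14):
  C = 91 + 14 = 105
  Y = 66
  S = -27 + 4·105 − 5·66 = 63
  Z = 9 − 105 + 5·63 = 219
  U = -42 + 2·219 = 396

396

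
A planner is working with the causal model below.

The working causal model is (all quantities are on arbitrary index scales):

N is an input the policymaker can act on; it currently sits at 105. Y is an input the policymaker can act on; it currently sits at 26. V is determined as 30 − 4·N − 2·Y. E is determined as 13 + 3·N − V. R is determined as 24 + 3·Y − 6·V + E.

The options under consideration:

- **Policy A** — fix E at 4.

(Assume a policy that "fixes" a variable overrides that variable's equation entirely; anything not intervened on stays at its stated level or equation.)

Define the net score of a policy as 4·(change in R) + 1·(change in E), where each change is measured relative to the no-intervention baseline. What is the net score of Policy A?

-3830

Baseline:
  N = 105
  Y = 26
  V = 30 − 4·105 − 2·26 = -442
  E = 13 + 3·105 − (-442) = 770
  R = 24 + 3·26 − 6·(-442) + 770 = 3524
Policy A (E := 4):
  N = 105
  Y = 26
  V = 30 − 4·105 − 2·26 = -442
  E = 4
  R = 24 + 3·26 − 6·(-442) + 4 = 2758
ΔR = 2758 − 3524 = -766; ΔE = 4 − 770 = -766
Score = 4·(-766) + 1·(-766) = -3830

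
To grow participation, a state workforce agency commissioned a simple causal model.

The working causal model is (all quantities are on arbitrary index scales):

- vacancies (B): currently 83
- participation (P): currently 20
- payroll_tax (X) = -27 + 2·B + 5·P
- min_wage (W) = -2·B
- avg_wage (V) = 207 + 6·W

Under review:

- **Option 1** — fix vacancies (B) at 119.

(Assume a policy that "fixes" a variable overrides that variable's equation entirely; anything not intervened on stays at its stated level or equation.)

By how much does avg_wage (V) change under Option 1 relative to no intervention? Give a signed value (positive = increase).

-432

Baseline:
  B = 83
  W = 0 − 2·83 = -166
  V = 207 + 6·(-166) = -789
Option 1 (B := 119):
  B = 119
  W = 0 − 2·119 = -238
  V = 207 + 6·(-238) = -1221
Change in V: -1221 − (-789) = -432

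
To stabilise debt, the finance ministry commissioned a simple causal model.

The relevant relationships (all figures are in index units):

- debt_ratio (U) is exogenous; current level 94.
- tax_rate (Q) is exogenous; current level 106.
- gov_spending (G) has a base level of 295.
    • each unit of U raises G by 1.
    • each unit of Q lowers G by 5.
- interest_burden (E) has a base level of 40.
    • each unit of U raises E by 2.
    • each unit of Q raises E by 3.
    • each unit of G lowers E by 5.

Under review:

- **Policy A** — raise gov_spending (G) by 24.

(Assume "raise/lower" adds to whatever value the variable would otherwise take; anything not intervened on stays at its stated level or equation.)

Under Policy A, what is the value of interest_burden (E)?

1131

Policy A (G + 24):
  U = 94
  Q = 106
  G = 295 + 94 − 5·106 (+24 from intervention) = -117
  E = 40 + 2·94 + 3·106 − 5·(-117) = 1131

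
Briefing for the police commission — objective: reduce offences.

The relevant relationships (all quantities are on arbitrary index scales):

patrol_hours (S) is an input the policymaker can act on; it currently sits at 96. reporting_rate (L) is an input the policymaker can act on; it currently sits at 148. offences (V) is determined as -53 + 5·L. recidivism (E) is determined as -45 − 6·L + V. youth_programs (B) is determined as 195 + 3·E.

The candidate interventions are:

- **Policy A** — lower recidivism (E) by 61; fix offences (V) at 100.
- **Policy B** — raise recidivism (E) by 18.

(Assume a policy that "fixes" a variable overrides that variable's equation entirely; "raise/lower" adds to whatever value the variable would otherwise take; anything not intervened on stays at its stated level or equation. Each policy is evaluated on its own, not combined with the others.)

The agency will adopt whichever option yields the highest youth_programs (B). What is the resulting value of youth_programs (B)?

-489

Policy A (E − 61, V := 100):
  L = 148
  V = 100
  E = -45 − 6·148 + 100 (−61 from intervention) = -894
  B = 195 + 3·(-894) = -2487
Policy B (E + 18):
  L = 148
  V = -53 + 5·148 = 687
  E = -45 − 6·148 + 687 (+18 from intervention) = -228
  B = 195 + 3·(-228) = -489
Comparing — Policy A: B=-2487, Policy B: B=-489. Highest is -489 (Policy B).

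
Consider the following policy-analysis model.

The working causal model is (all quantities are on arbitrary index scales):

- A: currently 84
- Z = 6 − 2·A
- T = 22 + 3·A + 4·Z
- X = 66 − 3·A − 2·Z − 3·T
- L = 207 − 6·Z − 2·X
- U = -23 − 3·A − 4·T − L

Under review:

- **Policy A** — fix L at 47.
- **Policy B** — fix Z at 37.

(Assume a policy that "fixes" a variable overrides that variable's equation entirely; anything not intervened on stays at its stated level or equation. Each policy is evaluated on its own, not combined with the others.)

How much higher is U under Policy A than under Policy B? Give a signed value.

Policy A (L := 47):
  A = 84
  Z = 6 − 2·84 = -162
  T = 22 + 3·84 + 4·(-162) = -374
  X = 66 − 3·84 − 2·(-162) − 3·(-374) = 1260
  L = 47
  U = -23 − 3·84 − 4·(-374) − 47 = 1174
Policy B (Z := 37):
  A = 84
  Z = 37
  T = 22 + 3·84 + 4·37 = 422
  X = 66 − 3·84 − 2·37 − 3·422 = -1526
  L = 207 − 6·37 − 2·(-1526) = 3037
  U = -23 − 3·84 − 4·422 − 3037 = -5000
U: 1174 − (-5000) = 6174

6174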